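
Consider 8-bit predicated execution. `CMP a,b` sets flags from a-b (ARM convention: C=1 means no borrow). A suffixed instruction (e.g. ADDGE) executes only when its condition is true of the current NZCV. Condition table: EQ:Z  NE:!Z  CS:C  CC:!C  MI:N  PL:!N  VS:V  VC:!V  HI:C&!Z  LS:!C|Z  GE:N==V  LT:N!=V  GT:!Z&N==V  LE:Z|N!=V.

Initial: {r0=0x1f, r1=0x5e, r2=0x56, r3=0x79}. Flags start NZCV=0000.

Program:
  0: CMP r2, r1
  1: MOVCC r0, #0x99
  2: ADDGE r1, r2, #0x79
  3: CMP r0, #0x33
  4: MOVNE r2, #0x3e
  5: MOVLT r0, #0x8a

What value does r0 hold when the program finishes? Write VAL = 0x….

[0] flags=1000 → (cmp)
[1] flags=1000 CC?T → r0=0x99
[2] flags=1000 GE?F → skip
[3] flags=0011 → (cmp)
[4] flags=0011 NE?T → r2=0x3e
[5] flags=0011 LT?T → r0=0x8a

VAL = 0x8a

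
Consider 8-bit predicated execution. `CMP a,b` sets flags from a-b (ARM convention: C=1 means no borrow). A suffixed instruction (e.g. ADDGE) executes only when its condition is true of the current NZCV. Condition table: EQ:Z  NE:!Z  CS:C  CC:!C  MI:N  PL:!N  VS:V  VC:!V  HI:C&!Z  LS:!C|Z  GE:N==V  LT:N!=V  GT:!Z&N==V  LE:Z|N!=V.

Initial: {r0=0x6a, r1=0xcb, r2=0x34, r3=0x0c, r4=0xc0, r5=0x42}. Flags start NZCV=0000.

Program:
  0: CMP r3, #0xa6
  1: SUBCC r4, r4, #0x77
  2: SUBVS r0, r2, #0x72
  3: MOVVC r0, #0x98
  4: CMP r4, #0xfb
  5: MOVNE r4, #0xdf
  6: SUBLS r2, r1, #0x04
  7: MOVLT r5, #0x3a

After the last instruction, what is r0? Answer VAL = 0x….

VAL = 0x98

0: ✓ CMP  NZCV=0000
1: ✓ SUBCC  r4←0x49
2: · SUBVS
3: ✓ MOVVC  r0←0x98
4: ✓ CMP  NZCV=0000
5: ✓ MOVNE  r4←0xdf
6: ✓ SUBLS  r2←0xc7
7: · MOVLT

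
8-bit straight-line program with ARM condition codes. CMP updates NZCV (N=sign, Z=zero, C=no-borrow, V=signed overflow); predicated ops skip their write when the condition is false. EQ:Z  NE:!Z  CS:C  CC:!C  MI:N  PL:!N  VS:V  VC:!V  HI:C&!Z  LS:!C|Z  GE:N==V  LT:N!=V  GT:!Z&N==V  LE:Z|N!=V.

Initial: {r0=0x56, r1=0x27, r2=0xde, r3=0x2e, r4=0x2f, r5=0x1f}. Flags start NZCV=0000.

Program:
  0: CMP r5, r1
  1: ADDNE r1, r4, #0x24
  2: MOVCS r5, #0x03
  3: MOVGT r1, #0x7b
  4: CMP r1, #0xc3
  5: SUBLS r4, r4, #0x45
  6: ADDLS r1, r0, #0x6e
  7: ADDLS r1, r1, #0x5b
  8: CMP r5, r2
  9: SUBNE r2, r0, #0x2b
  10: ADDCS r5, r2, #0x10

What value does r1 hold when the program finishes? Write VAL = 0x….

VAL = 0x1f

0: ✓ CMP  NZCV=1000
1: ✓ ADDNE  r1←0x53
2: · MOVCS
3: · MOVGT
4: ✓ CMP  NZCV=1001
5: ✓ SUBLS  r4←0xea
6: ✓ ADDLS  r1←0xc4
7: ✓ ADDLS  r1←0x1f
8: ✓ CMP  NZCV=0000
9: ✓ SUBNE  r2←0x2b
10: · ADDCS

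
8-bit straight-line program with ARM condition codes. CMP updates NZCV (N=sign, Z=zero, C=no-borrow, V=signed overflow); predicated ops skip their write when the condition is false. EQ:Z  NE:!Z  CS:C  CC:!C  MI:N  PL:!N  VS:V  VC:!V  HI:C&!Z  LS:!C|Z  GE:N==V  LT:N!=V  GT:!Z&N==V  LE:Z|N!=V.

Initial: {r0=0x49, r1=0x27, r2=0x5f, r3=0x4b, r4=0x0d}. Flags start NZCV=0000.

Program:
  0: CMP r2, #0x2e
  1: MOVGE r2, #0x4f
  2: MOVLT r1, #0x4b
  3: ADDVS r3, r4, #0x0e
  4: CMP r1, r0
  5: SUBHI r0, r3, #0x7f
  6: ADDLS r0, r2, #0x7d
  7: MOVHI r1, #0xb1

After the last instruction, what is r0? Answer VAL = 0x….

0: ✓ CMP  NZCV=0010
1: ✓ MOVGE  r2←0x4f
2: · MOVLT
3: · ADDVS
4: ✓ CMP  NZCV=1000
5: · SUBHI
6: ✓ ADDLS  r0←0xcc
7: · MOVHI

VAL = 0xcc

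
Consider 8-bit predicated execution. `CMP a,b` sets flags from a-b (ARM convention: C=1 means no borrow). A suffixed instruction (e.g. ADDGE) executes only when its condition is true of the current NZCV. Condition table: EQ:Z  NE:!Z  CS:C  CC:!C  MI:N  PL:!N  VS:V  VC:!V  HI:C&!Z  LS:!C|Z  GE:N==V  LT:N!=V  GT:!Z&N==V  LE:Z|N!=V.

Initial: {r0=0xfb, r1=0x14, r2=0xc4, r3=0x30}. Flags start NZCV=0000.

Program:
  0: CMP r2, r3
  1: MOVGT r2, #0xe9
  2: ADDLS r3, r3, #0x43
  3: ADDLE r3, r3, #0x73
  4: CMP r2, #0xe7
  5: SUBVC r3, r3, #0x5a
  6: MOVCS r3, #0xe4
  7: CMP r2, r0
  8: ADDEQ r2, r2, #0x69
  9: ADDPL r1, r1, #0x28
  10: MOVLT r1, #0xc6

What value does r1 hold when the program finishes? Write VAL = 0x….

VAL = 0xc6

[0] flags=1010 → (cmp)
[1] flags=1010 GT?F → skip
[2] flags=1010 LS?F → skip
[3] flags=1010 LE?T → r3=0xa3
[4] flags=1000 → (cmp)
[5] flags=1000 VC?T → r3=0x49
[6] flags=1000 CS?F → skip
[7] flags=1000 → (cmp)
[8] flags=1000 EQ?F → skip
[9] flags=1000 PL?F → skip
[10] flags=1000 LT?T → r1=0xc6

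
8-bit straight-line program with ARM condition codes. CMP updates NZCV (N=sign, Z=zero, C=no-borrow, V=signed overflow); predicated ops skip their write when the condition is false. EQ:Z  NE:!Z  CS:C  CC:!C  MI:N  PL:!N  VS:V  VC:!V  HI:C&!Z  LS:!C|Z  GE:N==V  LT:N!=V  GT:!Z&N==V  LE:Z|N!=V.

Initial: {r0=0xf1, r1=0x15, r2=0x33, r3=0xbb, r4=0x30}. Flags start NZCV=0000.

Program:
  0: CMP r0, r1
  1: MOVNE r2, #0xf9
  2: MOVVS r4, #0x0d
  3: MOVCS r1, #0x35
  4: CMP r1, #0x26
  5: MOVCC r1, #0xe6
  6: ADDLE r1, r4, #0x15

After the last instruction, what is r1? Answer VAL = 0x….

0: ✓ CMP  NZCV=1010
1: ✓ MOVNE  r2←0xf9
2: · MOVVS
3: ✓ MOVCS  r1←0x35
4: ✓ CMP  NZCV=0010
5: · MOVCC
6: · ADDLE

VAL = 0x35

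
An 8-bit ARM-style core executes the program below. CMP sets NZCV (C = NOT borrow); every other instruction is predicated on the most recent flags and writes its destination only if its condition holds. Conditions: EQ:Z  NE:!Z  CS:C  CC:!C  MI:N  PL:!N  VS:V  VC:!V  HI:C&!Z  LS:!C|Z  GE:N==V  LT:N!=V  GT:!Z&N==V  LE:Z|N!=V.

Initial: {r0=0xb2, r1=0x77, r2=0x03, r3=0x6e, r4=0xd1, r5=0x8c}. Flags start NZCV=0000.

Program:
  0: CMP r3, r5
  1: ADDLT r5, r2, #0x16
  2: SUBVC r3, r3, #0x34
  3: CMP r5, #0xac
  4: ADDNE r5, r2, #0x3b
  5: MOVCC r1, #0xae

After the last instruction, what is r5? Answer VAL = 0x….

VAL = 0x3e

0: ✓ CMP  NZCV=1001
1: · ADDLT
2: · SUBVC
3: ✓ CMP  NZCV=1000
4: ✓ ADDNE  r5←0x3e
5: ✓ MOVCC  r1←0xae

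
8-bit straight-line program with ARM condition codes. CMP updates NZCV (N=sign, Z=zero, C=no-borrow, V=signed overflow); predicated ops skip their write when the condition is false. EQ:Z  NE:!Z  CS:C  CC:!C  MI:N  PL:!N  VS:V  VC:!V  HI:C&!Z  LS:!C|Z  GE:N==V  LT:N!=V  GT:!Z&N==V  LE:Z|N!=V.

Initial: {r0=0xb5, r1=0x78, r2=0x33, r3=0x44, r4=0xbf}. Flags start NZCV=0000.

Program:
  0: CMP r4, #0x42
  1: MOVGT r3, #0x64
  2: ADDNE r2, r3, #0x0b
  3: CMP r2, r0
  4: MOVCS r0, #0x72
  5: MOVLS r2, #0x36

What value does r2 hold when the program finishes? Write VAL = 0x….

VAL = 0x36

[0] flags=0011 → (cmp)
[1] flags=0011 GT?F → skip
[2] flags=0011 NE?T → r2=0x4f
[3] flags=1001 → (cmp)
[4] flags=1001 CS?F → skip
[5] flags=1001 LS?T → r2=0x36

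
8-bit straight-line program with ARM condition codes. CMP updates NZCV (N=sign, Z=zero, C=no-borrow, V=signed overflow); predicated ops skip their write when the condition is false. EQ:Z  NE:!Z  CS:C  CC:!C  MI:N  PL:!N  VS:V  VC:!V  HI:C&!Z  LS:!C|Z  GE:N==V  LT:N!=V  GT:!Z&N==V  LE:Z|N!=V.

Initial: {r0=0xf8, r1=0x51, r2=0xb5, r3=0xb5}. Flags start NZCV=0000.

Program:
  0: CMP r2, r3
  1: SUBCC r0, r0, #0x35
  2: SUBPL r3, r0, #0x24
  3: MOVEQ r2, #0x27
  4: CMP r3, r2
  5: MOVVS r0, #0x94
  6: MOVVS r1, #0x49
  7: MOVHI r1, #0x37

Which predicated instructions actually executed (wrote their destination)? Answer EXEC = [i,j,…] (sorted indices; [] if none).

[0] flags=0110 → (cmp)
[1] flags=0110 CC?F → skip
[2] flags=0110 PL?T → r3=0xd4
[3] flags=0110 EQ?T → r2=0x27
[4] flags=1010 → (cmp)
[5] flags=1010 VS?F → skip
[6] flags=1010 VS?F → skip
[7] flags=1010 HI?T → r1=0x37

EXEC = [2,3,7]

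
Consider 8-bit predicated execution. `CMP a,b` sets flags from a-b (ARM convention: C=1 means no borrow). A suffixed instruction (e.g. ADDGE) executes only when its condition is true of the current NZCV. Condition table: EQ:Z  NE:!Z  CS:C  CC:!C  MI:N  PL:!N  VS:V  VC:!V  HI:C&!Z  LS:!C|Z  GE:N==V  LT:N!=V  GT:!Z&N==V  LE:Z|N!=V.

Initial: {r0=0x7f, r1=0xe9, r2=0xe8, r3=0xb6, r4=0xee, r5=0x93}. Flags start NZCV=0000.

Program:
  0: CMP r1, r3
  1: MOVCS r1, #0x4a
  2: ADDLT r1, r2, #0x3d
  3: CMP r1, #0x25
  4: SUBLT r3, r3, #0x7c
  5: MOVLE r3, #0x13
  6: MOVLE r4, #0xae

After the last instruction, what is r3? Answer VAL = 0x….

[0] flags=0010 → (cmp)
[1] flags=0010 CS?T → r1=0x4a
[2] flags=0010 LT?F → skip
[3] flags=0010 → (cmp)
[4] flags=0010 LT?F → skip
[5] flags=0010 LE?F → skip
[6] flags=0010 LE?F → skip

VAL = 0xb6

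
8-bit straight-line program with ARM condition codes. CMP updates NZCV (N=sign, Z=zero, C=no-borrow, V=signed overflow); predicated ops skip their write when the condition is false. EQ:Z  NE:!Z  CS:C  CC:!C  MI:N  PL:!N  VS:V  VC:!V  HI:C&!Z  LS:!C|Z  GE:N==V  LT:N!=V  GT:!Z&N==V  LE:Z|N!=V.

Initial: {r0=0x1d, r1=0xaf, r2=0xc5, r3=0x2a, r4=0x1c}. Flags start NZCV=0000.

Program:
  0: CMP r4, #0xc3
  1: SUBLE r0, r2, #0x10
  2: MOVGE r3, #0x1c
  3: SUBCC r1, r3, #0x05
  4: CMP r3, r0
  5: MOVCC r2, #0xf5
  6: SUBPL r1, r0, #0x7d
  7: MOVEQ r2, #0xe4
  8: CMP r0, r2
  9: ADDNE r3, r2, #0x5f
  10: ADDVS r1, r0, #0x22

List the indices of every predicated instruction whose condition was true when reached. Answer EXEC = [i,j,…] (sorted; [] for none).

EXEC = [2,3,5,9]

0: ✓ CMP  NZCV=0000
1: · SUBLE
2: ✓ MOVGE  r3←0x1c
3: ✓ SUBCC  r1←0x17
4: ✓ CMP  NZCV=1000
5: ✓ MOVCC  r2←0xf5
6: · SUBPL
7: · MOVEQ
8: ✓ CMP  NZCV=0000
9: ✓ ADDNE  r3←0x54
10: · ADDVS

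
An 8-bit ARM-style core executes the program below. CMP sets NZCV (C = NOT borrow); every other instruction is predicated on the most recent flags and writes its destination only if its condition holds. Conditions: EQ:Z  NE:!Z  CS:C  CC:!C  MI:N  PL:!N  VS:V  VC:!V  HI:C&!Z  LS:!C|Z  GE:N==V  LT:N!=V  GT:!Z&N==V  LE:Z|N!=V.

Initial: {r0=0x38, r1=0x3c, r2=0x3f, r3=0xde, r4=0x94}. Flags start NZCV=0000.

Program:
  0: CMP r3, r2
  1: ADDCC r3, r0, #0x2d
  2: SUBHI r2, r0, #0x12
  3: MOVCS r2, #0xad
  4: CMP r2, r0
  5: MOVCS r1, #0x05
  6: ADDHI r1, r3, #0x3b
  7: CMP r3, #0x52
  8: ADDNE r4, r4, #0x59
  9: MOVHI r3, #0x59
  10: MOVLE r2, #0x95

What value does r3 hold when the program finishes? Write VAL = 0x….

VAL = 0x59

[0] flags=1010 → (cmp)
[1] flags=1010 CC?F → skip
[2] flags=1010 HI?T → r2=0x26
[3] flags=1010 CS?T → r2=0xad
[4] flags=0011 → (cmp)
[5] flags=0011 CS?T → r1=0x05
[6] flags=0011 HI?T → r1=0x19
[7] flags=1010 → (cmp)
[8] flags=1010 NE?T → r4=0xed
[9] flags=1010 HI?T → r3=0x59
[10] flags=1010 LE?T → r2=0x95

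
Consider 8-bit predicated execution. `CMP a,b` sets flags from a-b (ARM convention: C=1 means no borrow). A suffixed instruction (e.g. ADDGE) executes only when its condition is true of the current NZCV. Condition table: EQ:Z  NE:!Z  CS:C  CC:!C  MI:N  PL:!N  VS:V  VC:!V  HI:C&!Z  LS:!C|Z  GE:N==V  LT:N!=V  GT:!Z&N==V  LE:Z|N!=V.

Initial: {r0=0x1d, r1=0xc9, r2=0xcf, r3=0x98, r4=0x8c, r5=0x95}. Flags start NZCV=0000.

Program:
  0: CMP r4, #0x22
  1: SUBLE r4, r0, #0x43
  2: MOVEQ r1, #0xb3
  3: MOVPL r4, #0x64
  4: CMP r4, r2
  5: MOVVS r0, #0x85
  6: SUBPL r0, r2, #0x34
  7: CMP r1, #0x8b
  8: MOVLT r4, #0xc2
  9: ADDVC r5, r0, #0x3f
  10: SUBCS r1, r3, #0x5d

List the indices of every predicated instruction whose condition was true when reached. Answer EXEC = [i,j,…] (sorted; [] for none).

[0] flags=0011 → (cmp)
[1] flags=0011 LE?T → r4=0xda
[2] flags=0011 EQ?F → skip
[3] flags=0011 PL?T → r4=0x64
[4] flags=1001 → (cmp)
[5] flags=1001 VS?T → r0=0x85
[6] flags=1001 PL?F → skip
[7] flags=0010 → (cmp)
[8] flags=0010 LT?F → skip
[9] flags=0010 VC?T → r5=0xc4
[10] flags=0010 CS?T → r1=0x3b

EXEC = [1,3,5,9,10]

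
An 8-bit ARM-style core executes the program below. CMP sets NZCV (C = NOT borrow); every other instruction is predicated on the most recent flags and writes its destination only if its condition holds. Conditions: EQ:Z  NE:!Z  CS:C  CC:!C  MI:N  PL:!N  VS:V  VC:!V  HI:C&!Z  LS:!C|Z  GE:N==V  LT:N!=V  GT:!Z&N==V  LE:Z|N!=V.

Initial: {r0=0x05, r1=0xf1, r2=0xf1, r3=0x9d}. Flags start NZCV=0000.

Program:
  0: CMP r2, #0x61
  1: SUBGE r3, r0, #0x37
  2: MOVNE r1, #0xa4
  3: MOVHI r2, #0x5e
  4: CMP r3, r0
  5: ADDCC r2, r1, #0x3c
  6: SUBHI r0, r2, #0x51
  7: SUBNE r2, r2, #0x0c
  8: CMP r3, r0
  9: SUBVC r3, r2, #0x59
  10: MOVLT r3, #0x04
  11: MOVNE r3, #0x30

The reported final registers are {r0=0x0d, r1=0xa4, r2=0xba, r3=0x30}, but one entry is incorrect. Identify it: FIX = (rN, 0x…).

[0] flags=1010 → (cmp)
[1] flags=1010 GE?F → skip
[2] flags=1010 NE?T → r1=0xa4
[3] flags=1010 HI?T → r2=0x5e
[4] flags=1010 → (cmp)
[5] flags=1010 CC?F → skip
[6] flags=1010 HI?T → r0=0x0d
[7] flags=1010 NE?T → r2=0x52
[8] flags=1010 → (cmp)
[9] flags=1010 VC?T → r3=0xf9
[10] flags=1010 LT?T → r3=0x04
[11] flags=1010 NE?T → r3=0x30

FIX = (r2, 0x52)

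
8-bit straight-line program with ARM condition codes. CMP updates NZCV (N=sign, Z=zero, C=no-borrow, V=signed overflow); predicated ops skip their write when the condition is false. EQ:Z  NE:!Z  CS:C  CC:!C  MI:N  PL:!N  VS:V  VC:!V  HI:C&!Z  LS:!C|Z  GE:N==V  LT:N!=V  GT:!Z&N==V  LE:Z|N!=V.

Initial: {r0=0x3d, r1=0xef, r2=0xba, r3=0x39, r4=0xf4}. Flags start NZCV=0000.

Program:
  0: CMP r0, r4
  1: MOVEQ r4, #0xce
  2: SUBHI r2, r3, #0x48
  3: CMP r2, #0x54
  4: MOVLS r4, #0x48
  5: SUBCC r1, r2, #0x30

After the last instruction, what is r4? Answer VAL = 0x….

[0] flags=0000 → (cmp)
[1] flags=0000 EQ?F → skip
[2] flags=0000 HI?F → skip
[3] flags=0011 → (cmp)
[4] flags=0011 LS?F → skip
[5] flags=0011 CC?F → skip

VAL = 0xf4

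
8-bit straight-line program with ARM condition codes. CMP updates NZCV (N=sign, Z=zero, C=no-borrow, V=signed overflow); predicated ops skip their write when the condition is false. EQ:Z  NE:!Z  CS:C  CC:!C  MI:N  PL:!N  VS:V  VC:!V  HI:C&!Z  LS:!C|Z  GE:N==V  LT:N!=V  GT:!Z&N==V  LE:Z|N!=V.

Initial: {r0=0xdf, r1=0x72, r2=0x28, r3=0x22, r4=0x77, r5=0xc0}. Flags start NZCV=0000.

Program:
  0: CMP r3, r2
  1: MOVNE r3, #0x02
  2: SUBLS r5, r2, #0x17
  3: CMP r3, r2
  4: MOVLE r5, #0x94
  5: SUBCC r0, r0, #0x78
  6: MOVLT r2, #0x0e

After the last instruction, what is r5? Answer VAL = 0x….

[0] flags=1000 → (cmp)
[1] flags=1000 NE?T → r3=0x02
[2] flags=1000 LS?T → r5=0x11
[3] flags=1000 → (cmp)
[4] flags=1000 LE?T → r5=0x94
[5] flags=1000 CC?T → r0=0x67
[6] flags=1000 LT?T → r2=0x0e

VAL = 0x94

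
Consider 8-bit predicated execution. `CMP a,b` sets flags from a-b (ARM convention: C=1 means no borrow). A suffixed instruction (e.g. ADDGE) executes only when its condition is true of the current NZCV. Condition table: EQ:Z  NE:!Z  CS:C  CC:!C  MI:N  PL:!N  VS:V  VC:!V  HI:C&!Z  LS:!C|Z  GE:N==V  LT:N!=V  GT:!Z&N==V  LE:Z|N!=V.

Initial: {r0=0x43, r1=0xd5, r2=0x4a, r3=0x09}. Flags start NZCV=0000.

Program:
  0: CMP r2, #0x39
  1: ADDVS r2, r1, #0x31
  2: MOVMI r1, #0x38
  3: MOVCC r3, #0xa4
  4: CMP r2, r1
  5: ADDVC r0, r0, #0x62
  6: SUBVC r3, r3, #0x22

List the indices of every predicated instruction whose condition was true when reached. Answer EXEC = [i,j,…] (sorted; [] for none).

EXEC = [5,6]

0: ✓ CMP  NZCV=0010
1: · ADDVS
2: · MOVMI
3: · MOVCC
4: ✓ CMP  NZCV=0000
5: ✓ ADDVC  r0←0xa5
6: ✓ SUBVC  r3←0xe7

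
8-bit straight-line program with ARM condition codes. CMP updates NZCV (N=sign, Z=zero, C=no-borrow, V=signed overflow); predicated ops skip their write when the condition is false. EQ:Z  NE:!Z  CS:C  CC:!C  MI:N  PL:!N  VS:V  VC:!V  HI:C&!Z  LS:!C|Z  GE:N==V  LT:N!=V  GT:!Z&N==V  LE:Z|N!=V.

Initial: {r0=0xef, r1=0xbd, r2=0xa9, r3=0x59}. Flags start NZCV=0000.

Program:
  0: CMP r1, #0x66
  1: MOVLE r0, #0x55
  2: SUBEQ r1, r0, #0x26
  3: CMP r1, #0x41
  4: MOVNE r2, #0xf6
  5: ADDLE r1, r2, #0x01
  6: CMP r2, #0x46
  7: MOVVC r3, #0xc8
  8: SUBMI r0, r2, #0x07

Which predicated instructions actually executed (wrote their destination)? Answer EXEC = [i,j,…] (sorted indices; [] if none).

0: ✓ CMP  NZCV=0011
1: ✓ MOVLE  r0←0x55
2: · SUBEQ
3: ✓ CMP  NZCV=0011
4: ✓ MOVNE  r2←0xf6
5: ✓ ADDLE  r1←0xf7
6: ✓ CMP  NZCV=1010
7: ✓ MOVVC  r3←0xc8
8: ✓ SUBMI  r0←0xef

EXEC = [1,4,5,7,8]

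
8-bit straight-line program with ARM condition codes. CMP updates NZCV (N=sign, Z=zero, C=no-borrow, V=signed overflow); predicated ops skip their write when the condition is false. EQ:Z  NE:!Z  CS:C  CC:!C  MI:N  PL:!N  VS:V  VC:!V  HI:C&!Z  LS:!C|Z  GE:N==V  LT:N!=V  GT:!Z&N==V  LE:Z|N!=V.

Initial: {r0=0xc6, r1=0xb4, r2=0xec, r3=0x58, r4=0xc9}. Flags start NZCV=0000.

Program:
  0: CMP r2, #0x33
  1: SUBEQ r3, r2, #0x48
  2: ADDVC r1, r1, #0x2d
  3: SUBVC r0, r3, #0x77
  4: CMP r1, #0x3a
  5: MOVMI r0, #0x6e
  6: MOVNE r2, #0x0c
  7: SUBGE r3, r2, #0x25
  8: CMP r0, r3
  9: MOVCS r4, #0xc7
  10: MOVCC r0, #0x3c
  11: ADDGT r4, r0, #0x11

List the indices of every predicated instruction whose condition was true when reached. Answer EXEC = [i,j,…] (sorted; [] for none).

EXEC = [2,3,5,6,9,11]

[0] flags=1010 → (cmp)
[1] flags=1010 EQ?F → skip
[2] flags=1010 VC?T → r1=0xe1
[3] flags=1010 VC?T → r0=0xe1
[4] flags=1010 → (cmp)
[5] flags=1010 MI?T → r0=0x6e
[6] flags=1010 NE?T → r2=0x0c
[7] flags=1010 GE?F → skip
[8] flags=0010 → (cmp)
[9] flags=0010 CS?T → r4=0xc7
[10] flags=0010 CC?F → skip
[11] flags=0010 GT?T → r4=0x7f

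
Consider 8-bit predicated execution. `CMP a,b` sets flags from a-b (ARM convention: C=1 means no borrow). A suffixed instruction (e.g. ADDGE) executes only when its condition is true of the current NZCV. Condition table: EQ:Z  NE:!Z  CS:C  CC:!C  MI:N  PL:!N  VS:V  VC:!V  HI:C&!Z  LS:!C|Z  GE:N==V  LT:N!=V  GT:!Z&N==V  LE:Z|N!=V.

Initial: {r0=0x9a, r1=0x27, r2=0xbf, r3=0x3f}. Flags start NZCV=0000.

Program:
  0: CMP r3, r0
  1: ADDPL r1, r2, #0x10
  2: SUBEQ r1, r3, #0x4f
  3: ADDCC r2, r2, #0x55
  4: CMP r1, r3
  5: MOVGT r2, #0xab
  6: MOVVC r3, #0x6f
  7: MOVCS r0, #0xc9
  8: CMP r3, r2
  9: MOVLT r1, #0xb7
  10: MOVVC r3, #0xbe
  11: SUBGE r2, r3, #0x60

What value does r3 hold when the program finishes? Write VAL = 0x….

0: ✓ CMP  NZCV=1001
1: · ADDPL
2: · SUBEQ
3: ✓ ADDCC  r2←0x14
4: ✓ CMP  NZCV=1000
5: · MOVGT
6: ✓ MOVVC  r3←0x6f
7: · MOVCS
8: ✓ CMP  NZCV=0010
9: · MOVLT
10: ✓ MOVVC  r3←0xbe
11: ✓ SUBGE  r2←0x5e

VAL = 0xbe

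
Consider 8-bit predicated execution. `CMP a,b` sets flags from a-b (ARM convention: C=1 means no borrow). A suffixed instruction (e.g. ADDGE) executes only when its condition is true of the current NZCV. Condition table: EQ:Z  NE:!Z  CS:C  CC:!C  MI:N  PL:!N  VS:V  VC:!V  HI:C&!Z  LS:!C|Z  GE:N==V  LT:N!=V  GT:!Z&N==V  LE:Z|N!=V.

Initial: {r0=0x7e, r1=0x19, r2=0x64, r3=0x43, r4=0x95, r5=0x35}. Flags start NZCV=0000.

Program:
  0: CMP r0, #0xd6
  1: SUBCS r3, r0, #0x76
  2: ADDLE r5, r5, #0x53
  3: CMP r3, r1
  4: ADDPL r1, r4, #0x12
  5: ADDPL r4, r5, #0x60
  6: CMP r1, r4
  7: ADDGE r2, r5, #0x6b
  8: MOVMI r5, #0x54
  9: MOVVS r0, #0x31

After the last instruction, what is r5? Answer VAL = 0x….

0: ✓ CMP  NZCV=1001
1: · SUBCS
2: · ADDLE
3: ✓ CMP  NZCV=0010
4: ✓ ADDPL  r1←0xa7
5: ✓ ADDPL  r4←0x95
6: ✓ CMP  NZCV=0010
7: ✓ ADDGE  r2←0xa0
8: · MOVMI
9: · MOVVS

VAL = 0x35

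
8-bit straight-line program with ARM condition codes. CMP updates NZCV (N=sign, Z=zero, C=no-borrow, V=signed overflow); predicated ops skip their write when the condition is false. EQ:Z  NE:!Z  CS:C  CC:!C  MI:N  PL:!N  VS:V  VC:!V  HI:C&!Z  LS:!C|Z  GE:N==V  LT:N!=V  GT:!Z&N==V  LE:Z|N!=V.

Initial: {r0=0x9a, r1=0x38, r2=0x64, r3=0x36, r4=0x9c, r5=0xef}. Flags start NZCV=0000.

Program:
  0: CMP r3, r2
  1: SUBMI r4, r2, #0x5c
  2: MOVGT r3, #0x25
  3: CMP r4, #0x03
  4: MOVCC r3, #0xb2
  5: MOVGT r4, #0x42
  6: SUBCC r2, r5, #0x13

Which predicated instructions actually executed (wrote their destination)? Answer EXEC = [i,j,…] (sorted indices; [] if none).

0: ✓ CMP  NZCV=1000
1: ✓ SUBMI  r4←0x08
2: · MOVGT
3: ✓ CMP  NZCV=0010
4: · MOVCC
5: ✓ MOVGT  r4←0x42
6: · SUBCC

EXEC = [1,5]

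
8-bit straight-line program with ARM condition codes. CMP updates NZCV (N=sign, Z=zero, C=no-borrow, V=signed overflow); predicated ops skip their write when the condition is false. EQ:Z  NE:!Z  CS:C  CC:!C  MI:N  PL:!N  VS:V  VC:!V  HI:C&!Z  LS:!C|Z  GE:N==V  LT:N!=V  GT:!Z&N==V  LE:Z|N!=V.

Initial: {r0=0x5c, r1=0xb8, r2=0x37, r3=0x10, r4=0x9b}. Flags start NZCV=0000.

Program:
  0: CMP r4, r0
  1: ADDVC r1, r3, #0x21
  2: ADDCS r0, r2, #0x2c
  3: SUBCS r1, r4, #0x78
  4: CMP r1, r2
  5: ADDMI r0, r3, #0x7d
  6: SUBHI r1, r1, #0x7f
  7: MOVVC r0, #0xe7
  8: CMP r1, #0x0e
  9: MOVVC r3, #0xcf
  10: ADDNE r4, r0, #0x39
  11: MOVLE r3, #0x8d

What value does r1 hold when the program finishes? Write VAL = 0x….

0: ✓ CMP  NZCV=0011
1: · ADDVC
2: ✓ ADDCS  r0←0x63
3: ✓ SUBCS  r1←0x23
4: ✓ CMP  NZCV=1000
5: ✓ ADDMI  r0←0x8d
6: · SUBHI
7: ✓ MOVVC  r0←0xe7
8: ✓ CMP  NZCV=0010
9: ✓ MOVVC  r3←0xcf
10: ✓ ADDNE  r4←0x20
11: · MOVLE

VAL = 0x23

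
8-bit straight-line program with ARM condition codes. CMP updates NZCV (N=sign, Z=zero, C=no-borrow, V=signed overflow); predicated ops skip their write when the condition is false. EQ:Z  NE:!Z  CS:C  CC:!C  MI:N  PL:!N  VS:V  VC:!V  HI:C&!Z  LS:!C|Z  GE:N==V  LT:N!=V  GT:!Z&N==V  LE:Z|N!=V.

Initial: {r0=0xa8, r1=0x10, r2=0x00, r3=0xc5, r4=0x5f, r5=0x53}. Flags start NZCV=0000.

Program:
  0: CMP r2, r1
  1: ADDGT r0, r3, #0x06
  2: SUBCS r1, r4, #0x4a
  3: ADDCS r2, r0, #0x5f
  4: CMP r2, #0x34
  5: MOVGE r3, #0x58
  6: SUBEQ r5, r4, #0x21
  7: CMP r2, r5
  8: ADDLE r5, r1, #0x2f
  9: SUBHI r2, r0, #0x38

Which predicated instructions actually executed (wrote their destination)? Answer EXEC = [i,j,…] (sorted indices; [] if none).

[0] flags=1000 → (cmp)
[1] flags=1000 GT?F → skip
[2] flags=1000 CS?F → skip
[3] flags=1000 CS?F → skip
[4] flags=1000 → (cmp)
[5] flags=1000 GE?F → skip
[6] flags=1000 EQ?F → skip
[7] flags=1000 → (cmp)
[8] flags=1000 LE?T → r5=0x3f
[9] flags=1000 HI?F → skip

EXEC = [8]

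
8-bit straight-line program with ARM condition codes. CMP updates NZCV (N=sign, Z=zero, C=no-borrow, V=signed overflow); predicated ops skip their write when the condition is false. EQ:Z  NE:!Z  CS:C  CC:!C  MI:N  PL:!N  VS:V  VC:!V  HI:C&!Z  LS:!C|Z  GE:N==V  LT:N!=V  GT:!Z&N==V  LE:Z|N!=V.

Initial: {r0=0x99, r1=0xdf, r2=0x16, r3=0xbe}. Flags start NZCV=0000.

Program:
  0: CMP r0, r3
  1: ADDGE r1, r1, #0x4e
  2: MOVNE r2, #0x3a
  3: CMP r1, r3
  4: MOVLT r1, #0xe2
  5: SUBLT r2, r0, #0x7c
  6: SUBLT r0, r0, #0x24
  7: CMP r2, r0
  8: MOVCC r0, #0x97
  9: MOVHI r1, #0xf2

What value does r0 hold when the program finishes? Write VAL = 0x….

[0] flags=1000 → (cmp)
[1] flags=1000 GE?F → skip
[2] flags=1000 NE?T → r2=0x3a
[3] flags=0010 → (cmp)
[4] flags=0010 LT?F → skip
[5] flags=0010 LT?F → skip
[6] flags=0010 LT?F → skip
[7] flags=1001 → (cmp)
[8] flags=1001 CC?T → r0=0x97
[9] flags=1001 HI?F → skip

VAL = 0x97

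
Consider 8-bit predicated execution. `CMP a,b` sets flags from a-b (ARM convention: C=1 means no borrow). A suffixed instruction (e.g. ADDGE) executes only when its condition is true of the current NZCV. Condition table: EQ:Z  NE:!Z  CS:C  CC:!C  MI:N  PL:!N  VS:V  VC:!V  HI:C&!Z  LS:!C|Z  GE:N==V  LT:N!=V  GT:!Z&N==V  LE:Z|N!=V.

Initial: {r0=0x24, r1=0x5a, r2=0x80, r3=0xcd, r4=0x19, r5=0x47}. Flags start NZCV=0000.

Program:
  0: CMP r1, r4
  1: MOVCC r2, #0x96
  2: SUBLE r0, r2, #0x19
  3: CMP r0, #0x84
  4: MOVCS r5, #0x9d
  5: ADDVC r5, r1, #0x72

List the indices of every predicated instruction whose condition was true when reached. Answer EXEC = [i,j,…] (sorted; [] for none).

EXEC = []

0: ✓ CMP  NZCV=0010
1: · MOVCC
2: · SUBLE
3: ✓ CMP  NZCV=1001
4: · MOVCS
5: · ADDVC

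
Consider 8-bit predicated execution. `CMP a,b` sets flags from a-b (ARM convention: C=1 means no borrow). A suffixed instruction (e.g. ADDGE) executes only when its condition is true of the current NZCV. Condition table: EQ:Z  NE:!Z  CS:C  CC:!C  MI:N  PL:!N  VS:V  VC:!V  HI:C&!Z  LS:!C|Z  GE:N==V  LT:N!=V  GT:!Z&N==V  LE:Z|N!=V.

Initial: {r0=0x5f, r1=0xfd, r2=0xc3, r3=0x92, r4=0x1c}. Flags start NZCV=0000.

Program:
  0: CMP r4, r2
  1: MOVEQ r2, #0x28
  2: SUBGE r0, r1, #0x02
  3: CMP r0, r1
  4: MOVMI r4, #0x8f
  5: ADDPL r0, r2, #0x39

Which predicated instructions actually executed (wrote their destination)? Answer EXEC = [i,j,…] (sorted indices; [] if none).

[0] flags=0000 → (cmp)
[1] flags=0000 EQ?F → skip
[2] flags=0000 GE?T → r0=0xfb
[3] flags=1000 → (cmp)
[4] flags=1000 MI?T → r4=0x8f
[5] flags=1000 PL?F → skip

EXEC = [2,4]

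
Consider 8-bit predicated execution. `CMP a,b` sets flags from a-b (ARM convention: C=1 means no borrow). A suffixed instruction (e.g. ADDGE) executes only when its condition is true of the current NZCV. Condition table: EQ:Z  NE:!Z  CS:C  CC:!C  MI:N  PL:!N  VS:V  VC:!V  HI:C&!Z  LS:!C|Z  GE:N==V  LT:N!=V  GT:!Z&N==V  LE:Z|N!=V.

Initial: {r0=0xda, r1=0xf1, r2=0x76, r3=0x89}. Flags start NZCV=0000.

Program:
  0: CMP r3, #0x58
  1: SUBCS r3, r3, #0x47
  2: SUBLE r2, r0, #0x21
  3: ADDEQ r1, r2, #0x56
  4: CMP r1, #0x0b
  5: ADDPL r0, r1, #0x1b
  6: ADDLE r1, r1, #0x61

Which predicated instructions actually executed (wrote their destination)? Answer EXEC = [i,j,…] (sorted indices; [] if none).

[0] flags=0011 → (cmp)
[1] flags=0011 CS?T → r3=0x42
[2] flags=0011 LE?T → r2=0xb9
[3] flags=0011 EQ?F → skip
[4] flags=1010 → (cmp)
[5] flags=1010 PL?F → skip
[6] flags=1010 LE?T → r1=0x52

EXEC = [1,2,6]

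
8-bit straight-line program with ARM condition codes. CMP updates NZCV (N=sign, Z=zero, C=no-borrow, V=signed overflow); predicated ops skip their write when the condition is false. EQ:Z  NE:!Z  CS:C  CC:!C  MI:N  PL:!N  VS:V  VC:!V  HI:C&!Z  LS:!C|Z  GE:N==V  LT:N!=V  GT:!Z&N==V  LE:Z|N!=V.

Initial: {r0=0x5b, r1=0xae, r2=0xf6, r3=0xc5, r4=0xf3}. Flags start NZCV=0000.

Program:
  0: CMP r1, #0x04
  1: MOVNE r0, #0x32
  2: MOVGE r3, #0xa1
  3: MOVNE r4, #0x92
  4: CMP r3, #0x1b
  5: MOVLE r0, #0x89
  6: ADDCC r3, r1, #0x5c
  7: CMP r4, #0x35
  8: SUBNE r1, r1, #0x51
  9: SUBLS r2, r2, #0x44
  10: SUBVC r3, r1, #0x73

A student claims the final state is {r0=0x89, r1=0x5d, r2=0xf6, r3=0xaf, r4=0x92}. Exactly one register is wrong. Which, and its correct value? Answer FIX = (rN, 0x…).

[0] flags=1010 → (cmp)
[1] flags=1010 NE?T → r0=0x32
[2] flags=1010 GE?F → skip
[3] flags=1010 NE?T → r4=0x92
[4] flags=1010 → (cmp)
[5] flags=1010 LE?T → r0=0x89
[6] flags=1010 CC?F → skip
[7] flags=0011 → (cmp)
[8] flags=0011 NE?T → r1=0x5d
[9] flags=0011 LS?F → skip
[10] flags=0011 VC?F → skip

FIX = (r3, 0xc5)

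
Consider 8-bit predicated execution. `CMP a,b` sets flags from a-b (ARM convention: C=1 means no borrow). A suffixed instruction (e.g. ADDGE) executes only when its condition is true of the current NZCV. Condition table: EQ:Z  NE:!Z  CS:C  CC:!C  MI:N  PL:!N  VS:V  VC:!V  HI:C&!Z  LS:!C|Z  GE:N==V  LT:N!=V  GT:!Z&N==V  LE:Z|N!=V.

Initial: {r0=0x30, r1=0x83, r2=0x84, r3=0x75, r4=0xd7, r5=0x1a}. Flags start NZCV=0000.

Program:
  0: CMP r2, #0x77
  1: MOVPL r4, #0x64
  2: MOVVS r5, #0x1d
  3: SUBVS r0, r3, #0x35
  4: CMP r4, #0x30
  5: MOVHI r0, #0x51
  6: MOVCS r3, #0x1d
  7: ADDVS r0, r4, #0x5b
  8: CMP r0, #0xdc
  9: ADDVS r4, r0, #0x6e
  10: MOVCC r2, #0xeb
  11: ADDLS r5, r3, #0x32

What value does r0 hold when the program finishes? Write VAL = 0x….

0: ✓ CMP  NZCV=0011
1: ✓ MOVPL  r4←0x64
2: ✓ MOVVS  r5←0x1d
3: ✓ SUBVS  r0←0x40
4: ✓ CMP  NZCV=0010
5: ✓ MOVHI  r0←0x51
6: ✓ MOVCS  r3←0x1d
7: · ADDVS
8: ✓ CMP  NZCV=0000
9: · ADDVS
10: ✓ MOVCC  r2←0xeb
11: ✓ ADDLS  r5←0x4f

VAL = 0x51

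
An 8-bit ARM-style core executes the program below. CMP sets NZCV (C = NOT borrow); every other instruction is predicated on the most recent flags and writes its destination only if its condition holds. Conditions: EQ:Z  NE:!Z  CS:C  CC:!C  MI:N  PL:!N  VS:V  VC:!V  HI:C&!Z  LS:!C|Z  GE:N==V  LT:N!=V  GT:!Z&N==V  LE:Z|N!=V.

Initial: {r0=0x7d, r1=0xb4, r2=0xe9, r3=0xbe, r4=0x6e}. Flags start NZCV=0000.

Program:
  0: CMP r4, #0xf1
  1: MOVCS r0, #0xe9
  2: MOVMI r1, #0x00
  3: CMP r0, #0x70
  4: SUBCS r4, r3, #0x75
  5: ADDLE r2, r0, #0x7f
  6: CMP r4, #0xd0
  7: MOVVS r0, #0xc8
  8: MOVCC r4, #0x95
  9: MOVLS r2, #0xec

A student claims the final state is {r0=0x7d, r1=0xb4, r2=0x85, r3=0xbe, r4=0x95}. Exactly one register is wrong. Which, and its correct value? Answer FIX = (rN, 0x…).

FIX = (r2, 0xec)

0: ✓ CMP  NZCV=0000
1: · MOVCS
2: · MOVMI
3: ✓ CMP  NZCV=0010
4: ✓ SUBCS  r4←0x49
5: · ADDLE
6: ✓ CMP  NZCV=0000
7: · MOVVS
8: ✓ MOVCC  r4←0x95
9: ✓ MOVLS  r2←0xec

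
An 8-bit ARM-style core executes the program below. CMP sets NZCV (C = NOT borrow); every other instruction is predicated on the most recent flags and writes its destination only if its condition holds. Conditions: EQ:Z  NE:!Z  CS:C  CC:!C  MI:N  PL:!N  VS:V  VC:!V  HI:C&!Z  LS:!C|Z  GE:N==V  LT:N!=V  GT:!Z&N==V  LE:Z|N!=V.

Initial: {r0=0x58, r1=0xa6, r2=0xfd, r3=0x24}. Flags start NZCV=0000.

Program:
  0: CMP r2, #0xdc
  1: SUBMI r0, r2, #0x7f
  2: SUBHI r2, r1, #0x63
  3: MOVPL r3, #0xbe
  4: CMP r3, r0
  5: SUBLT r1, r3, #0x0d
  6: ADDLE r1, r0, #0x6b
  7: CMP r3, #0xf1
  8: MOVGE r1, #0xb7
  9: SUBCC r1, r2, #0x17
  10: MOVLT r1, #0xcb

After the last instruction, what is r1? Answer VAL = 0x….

VAL = 0xcb

[0] flags=0010 → (cmp)
[1] flags=0010 MI?F → skip
[2] flags=0010 HI?T → r2=0x43
[3] flags=0010 PL?T → r3=0xbe
[4] flags=0011 → (cmp)
[5] flags=0011 LT?T → r1=0xb1
[6] flags=0011 LE?T → r1=0xc3
[7] flags=1000 → (cmp)
[8] flags=1000 GE?F → skip
[9] flags=1000 CC?T → r1=0x2c
[10] flags=1000 LT?T → r1=0xcb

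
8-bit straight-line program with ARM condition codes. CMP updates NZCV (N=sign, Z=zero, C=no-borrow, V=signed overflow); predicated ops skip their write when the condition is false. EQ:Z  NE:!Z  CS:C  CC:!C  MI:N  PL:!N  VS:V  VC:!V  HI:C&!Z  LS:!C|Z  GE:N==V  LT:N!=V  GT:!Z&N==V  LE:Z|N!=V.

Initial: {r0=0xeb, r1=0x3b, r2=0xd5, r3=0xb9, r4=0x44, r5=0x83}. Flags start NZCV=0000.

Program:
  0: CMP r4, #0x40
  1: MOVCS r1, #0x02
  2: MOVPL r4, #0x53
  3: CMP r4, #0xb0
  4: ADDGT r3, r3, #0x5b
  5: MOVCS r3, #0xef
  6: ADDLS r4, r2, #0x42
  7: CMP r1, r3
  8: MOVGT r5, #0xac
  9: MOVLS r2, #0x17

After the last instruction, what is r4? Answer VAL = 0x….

VAL = 0x17

[0] flags=0010 → (cmp)
[1] flags=0010 CS?T → r1=0x02
[2] flags=0010 PL?T → r4=0x53
[3] flags=1001 → (cmp)
[4] flags=1001 GT?T → r3=0x14
[5] flags=1001 CS?F → skip
[6] flags=1001 LS?T → r4=0x17
[7] flags=1000 → (cmp)
[8] flags=1000 GT?F → skip
[9] flags=1000 LS?T → r2=0x17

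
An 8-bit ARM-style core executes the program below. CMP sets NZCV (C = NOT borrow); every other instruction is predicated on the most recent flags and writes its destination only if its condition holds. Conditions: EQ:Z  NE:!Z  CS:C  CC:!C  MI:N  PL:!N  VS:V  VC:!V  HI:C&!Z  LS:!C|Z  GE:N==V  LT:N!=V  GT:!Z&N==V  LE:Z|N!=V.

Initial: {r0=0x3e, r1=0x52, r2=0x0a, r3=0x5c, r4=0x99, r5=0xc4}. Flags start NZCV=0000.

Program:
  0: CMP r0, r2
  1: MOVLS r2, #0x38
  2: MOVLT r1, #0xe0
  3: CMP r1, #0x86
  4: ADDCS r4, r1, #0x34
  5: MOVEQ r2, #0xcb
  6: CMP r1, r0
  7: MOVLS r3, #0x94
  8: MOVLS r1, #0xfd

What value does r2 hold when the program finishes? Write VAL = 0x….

VAL = 0x0a

[0] flags=0010 → (cmp)
[1] flags=0010 LS?F → skip
[2] flags=0010 LT?F → skip
[3] flags=1001 → (cmp)
[4] flags=1001 CS?F → skip
[5] flags=1001 EQ?F → skip
[6] flags=0010 → (cmp)
[7] flags=0010 LS?F → skip
[8] flags=0010 LS?F → skip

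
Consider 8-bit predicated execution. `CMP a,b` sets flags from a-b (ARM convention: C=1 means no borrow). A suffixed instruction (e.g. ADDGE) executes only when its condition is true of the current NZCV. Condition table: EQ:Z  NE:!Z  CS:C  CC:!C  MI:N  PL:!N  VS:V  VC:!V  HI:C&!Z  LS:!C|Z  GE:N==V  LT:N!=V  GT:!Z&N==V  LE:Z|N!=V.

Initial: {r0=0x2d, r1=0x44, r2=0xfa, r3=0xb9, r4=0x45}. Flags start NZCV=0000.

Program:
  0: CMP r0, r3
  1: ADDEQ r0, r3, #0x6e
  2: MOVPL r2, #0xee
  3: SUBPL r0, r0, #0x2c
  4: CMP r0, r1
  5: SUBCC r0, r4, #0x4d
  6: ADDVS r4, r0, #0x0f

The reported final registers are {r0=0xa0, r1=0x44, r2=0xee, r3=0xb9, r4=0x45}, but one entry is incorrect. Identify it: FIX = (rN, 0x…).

FIX = (r0, 0xf8)

[0] flags=0000 → (cmp)
[1] flags=0000 EQ?F → skip
[2] flags=0000 PL?T → r2=0xee
[3] flags=0000 PL?T → r0=0x01
[4] flags=1000 → (cmp)
[5] flags=1000 CC?T → r0=0xf8
[6] flags=1000 VS?F → skip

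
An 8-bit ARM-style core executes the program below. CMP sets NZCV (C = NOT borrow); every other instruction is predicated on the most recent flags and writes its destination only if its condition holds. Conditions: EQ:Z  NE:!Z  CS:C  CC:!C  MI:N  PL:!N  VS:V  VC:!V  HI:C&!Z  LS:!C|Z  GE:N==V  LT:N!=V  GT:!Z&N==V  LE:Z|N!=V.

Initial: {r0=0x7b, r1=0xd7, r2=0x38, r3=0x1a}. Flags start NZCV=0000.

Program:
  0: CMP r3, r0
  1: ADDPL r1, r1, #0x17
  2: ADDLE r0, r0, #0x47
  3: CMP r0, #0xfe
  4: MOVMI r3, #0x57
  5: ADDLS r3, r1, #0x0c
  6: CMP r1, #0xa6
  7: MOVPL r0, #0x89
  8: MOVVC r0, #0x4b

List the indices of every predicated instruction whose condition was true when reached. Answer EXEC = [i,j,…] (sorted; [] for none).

[0] flags=1000 → (cmp)
[1] flags=1000 PL?F → skip
[2] flags=1000 LE?T → r0=0xc2
[3] flags=1000 → (cmp)
[4] flags=1000 MI?T → r3=0x57
[5] flags=1000 LS?T → r3=0xe3
[6] flags=0010 → (cmp)
[7] flags=0010 PL?T → r0=0x89
[8] flags=0010 VC?T → r0=0x4b

EXEC = [2,4,5,7,8]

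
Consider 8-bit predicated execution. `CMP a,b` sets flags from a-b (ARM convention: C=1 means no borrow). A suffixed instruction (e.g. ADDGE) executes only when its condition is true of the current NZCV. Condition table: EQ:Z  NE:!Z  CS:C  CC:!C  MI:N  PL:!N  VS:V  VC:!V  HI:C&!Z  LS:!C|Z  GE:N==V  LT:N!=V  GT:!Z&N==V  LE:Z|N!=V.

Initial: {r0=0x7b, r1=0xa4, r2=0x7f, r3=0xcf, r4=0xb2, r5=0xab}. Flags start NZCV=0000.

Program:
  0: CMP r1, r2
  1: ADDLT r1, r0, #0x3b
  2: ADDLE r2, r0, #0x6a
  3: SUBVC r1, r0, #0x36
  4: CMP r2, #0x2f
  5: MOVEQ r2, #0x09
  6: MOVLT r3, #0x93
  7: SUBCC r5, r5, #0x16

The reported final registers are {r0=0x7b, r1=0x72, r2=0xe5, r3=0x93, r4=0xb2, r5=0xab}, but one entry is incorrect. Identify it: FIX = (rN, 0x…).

FIX = (r1, 0xb6)

0: ✓ CMP  NZCV=0011
1: ✓ ADDLT  r1←0xb6
2: ✓ ADDLE  r2←0xe5
3: · SUBVC
4: ✓ CMP  NZCV=1010
5: · MOVEQ
6: ✓ MOVLT  r3←0x93
7: · SUBCC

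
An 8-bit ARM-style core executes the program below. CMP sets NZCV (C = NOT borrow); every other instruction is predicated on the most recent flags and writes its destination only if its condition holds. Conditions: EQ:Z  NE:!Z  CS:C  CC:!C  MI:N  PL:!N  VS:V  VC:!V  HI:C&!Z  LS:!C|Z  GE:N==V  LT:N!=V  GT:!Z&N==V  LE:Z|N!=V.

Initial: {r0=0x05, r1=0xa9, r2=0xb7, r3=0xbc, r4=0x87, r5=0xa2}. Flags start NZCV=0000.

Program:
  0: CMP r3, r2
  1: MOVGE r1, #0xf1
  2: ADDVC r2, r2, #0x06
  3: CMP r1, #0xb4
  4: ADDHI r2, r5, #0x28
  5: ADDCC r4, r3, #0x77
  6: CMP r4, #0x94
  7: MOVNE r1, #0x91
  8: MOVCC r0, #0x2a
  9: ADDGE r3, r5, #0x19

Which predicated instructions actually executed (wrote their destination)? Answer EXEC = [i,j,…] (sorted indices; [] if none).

[0] flags=0010 → (cmp)
[1] flags=0010 GE?T → r1=0xf1
[2] flags=0010 VC?T → r2=0xbd
[3] flags=0010 → (cmp)
[4] flags=0010 HI?T → r2=0xca
[5] flags=0010 CC?F → skip
[6] flags=1000 → (cmp)
[7] flags=1000 NE?T → r1=0x91
[8] flags=1000 CC?T → r0=0x2a
[9] flags=1000 GE?F → skip

EXEC = [1,2,4,7,8]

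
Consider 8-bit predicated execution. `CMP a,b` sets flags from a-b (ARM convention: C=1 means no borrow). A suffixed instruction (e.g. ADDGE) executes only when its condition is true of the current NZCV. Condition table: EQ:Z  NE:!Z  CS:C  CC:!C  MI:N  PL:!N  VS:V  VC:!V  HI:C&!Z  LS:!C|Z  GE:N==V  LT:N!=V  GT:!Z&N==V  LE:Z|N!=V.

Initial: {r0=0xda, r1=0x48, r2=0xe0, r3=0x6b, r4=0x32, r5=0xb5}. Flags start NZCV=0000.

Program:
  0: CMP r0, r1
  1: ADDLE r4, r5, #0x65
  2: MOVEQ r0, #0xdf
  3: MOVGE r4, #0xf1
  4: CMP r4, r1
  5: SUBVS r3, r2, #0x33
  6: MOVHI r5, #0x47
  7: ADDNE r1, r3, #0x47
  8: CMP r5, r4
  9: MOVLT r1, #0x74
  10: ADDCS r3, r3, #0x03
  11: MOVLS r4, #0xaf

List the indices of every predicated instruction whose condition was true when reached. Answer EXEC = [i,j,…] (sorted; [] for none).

0: ✓ CMP  NZCV=1010
1: ✓ ADDLE  r4←0x1a
2: · MOVEQ
3: · MOVGE
4: ✓ CMP  NZCV=1000
5: · SUBVS
6: · MOVHI
7: ✓ ADDNE  r1←0xb2
8: ✓ CMP  NZCV=1010
9: ✓ MOVLT  r1←0x74
10: ✓ ADDCS  r3←0x6e
11: · MOVLS

EXEC = [1,7,9,10]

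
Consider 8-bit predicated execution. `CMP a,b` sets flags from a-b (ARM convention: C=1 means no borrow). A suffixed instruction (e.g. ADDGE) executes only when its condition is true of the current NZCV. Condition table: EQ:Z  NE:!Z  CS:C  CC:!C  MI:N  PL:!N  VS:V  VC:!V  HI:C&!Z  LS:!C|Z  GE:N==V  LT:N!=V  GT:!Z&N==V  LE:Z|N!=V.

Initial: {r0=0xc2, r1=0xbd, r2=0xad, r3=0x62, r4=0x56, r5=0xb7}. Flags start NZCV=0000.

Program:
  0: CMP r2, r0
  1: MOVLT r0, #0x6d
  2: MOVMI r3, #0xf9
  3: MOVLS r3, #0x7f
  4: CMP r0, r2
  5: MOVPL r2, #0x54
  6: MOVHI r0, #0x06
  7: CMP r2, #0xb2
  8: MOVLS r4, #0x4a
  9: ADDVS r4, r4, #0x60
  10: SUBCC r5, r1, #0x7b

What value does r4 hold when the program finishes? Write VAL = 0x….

[0] flags=1000 → (cmp)
[1] flags=1000 LT?T → r0=0x6d
[2] flags=1000 MI?T → r3=0xf9
[3] flags=1000 LS?T → r3=0x7f
[4] flags=1001 → (cmp)
[5] flags=1001 PL?F → skip
[6] flags=1001 HI?F → skip
[7] flags=1000 → (cmp)
[8] flags=1000 LS?T → r4=0x4a
[9] flags=1000 VS?F → skip
[10] flags=1000 CC?T → r5=0x42

VAL = 0x4a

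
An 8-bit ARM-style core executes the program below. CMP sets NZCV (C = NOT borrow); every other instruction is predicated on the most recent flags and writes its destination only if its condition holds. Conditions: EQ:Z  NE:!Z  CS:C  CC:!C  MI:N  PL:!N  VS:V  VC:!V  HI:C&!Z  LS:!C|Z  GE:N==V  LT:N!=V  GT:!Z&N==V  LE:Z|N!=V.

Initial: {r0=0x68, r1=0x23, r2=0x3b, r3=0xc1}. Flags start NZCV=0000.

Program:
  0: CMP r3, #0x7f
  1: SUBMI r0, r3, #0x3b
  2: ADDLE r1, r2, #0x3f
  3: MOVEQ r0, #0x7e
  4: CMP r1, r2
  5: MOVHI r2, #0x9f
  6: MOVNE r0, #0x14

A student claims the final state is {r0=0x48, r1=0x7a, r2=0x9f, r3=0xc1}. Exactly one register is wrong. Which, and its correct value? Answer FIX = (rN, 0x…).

FIX = (r0, 0x14)

0: ✓ CMP  NZCV=0011
1: · SUBMI
2: ✓ ADDLE  r1←0x7a
3: · MOVEQ
4: ✓ CMP  NZCV=0010
5: ✓ MOVHI  r2←0x9f
6: ✓ MOVNE  r0←0x14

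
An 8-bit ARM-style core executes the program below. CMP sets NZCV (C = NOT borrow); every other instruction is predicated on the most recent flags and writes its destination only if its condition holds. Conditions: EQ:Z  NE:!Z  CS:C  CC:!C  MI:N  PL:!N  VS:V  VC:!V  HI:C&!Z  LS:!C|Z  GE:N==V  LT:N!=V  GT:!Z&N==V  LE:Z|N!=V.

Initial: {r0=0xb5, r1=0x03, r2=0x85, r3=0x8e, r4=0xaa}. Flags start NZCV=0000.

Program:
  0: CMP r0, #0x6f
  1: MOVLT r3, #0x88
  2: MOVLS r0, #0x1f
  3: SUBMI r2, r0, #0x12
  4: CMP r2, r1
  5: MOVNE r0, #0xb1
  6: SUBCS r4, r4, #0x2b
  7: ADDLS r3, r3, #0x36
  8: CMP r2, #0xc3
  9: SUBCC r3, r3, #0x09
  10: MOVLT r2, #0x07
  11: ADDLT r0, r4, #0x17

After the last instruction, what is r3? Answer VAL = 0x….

VAL = 0x7f

[0] flags=0011 → (cmp)
[1] flags=0011 LT?T → r3=0x88
[2] flags=0011 LS?F → skip
[3] flags=0011 MI?F → skip
[4] flags=1010 → (cmp)
[5] flags=1010 NE?T → r0=0xb1
[6] flags=1010 CS?T → r4=0x7f
[7] flags=1010 LS?F → skip
[8] flags=1000 → (cmp)
[9] flags=1000 CC?T → r3=0x7f
[10] flags=1000 LT?T → r2=0x07
[11] flags=1000 LT?T → r0=0x96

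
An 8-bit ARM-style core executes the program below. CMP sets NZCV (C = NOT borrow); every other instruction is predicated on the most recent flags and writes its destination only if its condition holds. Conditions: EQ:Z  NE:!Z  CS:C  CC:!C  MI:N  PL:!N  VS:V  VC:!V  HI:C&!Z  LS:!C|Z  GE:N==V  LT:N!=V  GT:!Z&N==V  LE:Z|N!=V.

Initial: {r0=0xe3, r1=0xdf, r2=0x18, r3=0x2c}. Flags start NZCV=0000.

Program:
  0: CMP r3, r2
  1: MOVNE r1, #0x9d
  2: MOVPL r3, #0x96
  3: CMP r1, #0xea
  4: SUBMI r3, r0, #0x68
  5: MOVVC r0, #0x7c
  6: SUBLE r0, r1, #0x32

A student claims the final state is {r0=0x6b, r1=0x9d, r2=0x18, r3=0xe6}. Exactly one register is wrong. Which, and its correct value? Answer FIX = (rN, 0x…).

FIX = (r3, 0x7b)

[0] flags=0010 → (cmp)
[1] flags=0010 NE?T → r1=0x9d
[2] flags=0010 PL?T → r3=0x96
[3] flags=1000 → (cmp)
[4] flags=1000 MI?T → r3=0x7b
[5] flags=1000 VC?T → r0=0x7c
[6] flags=1000 LE?T → r0=0x6b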